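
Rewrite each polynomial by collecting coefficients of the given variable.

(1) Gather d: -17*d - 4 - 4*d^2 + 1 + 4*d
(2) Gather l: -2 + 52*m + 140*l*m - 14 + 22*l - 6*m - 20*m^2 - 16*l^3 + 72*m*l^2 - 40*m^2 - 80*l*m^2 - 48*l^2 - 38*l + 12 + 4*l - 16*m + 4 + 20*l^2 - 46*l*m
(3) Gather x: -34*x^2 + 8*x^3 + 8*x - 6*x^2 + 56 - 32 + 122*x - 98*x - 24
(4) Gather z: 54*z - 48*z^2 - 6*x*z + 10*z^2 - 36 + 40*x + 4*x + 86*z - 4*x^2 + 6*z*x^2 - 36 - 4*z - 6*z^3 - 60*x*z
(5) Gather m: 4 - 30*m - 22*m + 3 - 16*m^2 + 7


(1) = -4*d^2 - 13*d - 3
(2) = -16*l^3 + l^2*(72*m - 28) + l*(-80*m^2 + 94*m - 12) - 60*m^2 + 30*m
(3) = 8*x^3 - 40*x^2 + 32*x
(4) = -4*x^2 + 44*x - 6*z^3 - 38*z^2 + z*(6*x^2 - 66*x + 136) - 72
(5) = -16*m^2 - 52*m + 14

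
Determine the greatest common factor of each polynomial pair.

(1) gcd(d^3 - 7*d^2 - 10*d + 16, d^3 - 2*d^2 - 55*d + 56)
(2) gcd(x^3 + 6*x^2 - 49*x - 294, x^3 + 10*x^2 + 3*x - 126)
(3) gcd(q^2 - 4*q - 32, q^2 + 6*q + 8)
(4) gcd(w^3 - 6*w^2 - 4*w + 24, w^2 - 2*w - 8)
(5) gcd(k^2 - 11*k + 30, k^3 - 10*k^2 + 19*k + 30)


(1) = gcd((d - 8)*(d - 1)*(d + 2), (d - 8)*(d - 1)*(d + 7)) = d^2 - 9*d + 8
(2) = x^2 + 13*x + 42
(3) = gcd((q - 8)*(q + 4), (q + 2)*(q + 4)) = q + 4
(4) = gcd((w - 6)*(w - 2)*(w + 2), (w - 4)*(w + 2)) = w + 2
(5) = gcd((k - 6)*(k - 5), (k - 6)*(k - 5)*(k + 1)) = k^2 - 11*k + 30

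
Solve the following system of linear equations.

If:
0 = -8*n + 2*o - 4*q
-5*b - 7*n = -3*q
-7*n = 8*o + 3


Then:
b = 229*q/195 + 7/65
n = -16*q/39 - 1/13
o = 14*q/39 - 4/13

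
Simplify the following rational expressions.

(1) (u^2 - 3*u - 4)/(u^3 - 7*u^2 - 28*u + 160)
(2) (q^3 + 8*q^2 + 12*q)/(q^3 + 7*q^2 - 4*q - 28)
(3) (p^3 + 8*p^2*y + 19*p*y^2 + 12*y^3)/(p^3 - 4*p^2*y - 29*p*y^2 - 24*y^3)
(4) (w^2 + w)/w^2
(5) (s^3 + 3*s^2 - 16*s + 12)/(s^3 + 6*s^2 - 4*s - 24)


(1) = (u + 1)/(u^2 - 3*u - 40)
(2) = (q^2 + 6*q)/(q^2 + 5*q - 14)
(3) = (-p - 4*y)/(-p + 8*y)
(4) = (w + 1)/w
(5) = (s - 1)/(s + 2)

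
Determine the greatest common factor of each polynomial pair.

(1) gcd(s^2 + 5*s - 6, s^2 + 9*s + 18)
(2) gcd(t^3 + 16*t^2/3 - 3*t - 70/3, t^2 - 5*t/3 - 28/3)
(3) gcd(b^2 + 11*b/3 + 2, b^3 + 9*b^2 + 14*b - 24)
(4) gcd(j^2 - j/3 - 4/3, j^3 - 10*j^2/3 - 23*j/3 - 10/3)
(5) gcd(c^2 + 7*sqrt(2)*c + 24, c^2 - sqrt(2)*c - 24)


(1) = gcd((s - 1)*(s + 6), (s + 3)*(s + 6)) = s + 6
(2) = t + 7/3
(3) = 1
(4) = gcd((j - 4/3)*(j + 1), (j - 5)*(j + 2/3)*(j + 1)) = j + 1
(5) = gcd((c + 3*sqrt(2))*(c + 4*sqrt(2)), (c - 4*sqrt(2))*(c + 3*sqrt(2))) = c + 3*sqrt(2)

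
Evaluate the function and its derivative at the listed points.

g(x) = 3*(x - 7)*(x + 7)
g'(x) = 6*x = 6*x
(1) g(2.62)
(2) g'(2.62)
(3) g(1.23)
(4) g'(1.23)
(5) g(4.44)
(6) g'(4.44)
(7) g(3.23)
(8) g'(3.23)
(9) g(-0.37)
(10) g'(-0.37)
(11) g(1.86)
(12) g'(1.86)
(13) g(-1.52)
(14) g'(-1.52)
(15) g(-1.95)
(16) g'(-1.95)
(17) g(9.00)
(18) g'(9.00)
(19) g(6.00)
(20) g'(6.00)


(1) = -126.41
(2) = 15.72
(3) = -142.46
(4) = 7.38
(5) = -87.86
(6) = 26.64
(7) = -115.70
(8) = 19.38
(9) = -146.59
(10) = -2.22
(11) = -136.62
(12) = 11.16
(13) = -140.07
(14) = -9.12
(15) = -135.59
(16) = -11.70
(17) = 96.00
(18) = 54.00
(19) = -39.00
(20) = 36.00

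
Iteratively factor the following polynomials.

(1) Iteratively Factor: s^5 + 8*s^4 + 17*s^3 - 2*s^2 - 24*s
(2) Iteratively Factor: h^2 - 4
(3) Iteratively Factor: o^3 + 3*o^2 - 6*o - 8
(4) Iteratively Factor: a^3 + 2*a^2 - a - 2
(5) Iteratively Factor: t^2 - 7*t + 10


(1) = (s + 3)*(s^4 + 5*s^3 + 2*s^2 - 8*s) = (s + 3)*(s + 4)*(s^3 + s^2 - 2*s) = s*(s + 3)*(s + 4)*(s^2 + s - 2) = s*(s - 1)*(s + 3)*(s + 4)*(s + 2)
(2) = (h + 2)*(h - 2)
(3) = (o - 2)*(o^2 + 5*o + 4) = (o - 2)*(o + 1)*(o + 4)
(4) = (a - 1)*(a^2 + 3*a + 2) = (a - 1)*(a + 1)*(a + 2)
(5) = (t - 5)*(t - 2)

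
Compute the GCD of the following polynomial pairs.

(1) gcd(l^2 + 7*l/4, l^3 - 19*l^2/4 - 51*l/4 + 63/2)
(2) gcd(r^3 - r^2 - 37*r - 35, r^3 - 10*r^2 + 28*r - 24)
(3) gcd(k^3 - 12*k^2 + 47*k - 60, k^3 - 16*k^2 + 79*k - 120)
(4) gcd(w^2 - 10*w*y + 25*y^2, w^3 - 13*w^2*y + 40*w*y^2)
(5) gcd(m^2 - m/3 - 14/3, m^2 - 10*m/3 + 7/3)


(1) = gcd(l*(l + 7/4), (l - 6)*(l - 7/4)*(l + 3)) = 1
(2) = 1
(3) = k^2 - 8*k + 15
(4) = gcd((w - 5*y)^2, w*(w - 8*y)*(w - 5*y)) = -w + 5*y
(5) = m - 7/3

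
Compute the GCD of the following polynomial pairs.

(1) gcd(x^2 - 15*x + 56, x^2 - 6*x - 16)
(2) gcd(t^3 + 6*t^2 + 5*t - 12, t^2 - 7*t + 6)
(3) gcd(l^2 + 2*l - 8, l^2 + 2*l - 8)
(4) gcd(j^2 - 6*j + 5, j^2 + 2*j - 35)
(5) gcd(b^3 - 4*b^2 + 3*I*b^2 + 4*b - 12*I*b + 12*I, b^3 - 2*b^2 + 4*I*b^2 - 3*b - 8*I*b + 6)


(1) = x - 8
(2) = gcd((t - 1)*(t + 3)*(t + 4), (t - 6)*(t - 1)) = t - 1
(3) = gcd((l - 2)*(l + 4), (l - 2)*(l + 4)) = l^2 + 2*l - 8
(4) = gcd((j - 5)*(j - 1), (j - 5)*(j + 7)) = j - 5
(5) = gcd((b - 2)^2*(b + 3*I), (b - 2)*(b + I)*(b + 3*I)) = b^2 + b*(-2 + 3*I) - 6*I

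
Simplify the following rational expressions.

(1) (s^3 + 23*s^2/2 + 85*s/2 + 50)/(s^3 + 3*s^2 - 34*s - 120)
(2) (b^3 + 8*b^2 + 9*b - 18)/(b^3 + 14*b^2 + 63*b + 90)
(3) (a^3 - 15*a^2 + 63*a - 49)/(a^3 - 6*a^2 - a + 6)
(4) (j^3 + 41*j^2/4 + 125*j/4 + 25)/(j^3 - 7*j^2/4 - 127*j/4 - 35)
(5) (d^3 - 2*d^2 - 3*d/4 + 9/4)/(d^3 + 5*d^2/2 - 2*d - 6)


(1) = (2*s + 5)/(2*s - 12)
(2) = (b - 1)/(b + 5)
(3) = (a^2 - 14*a + 49)/(a^2 - 5*a - 6)
(4) = (j + 5)/(j - 7)
(5) = (2*d^2 - d - 3)/(2*d^2 + 8*d + 8)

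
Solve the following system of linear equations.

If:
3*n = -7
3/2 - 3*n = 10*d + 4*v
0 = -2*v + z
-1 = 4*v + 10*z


Then:
d = 13/15
n = -7/3
v = -1/24
z = -1/12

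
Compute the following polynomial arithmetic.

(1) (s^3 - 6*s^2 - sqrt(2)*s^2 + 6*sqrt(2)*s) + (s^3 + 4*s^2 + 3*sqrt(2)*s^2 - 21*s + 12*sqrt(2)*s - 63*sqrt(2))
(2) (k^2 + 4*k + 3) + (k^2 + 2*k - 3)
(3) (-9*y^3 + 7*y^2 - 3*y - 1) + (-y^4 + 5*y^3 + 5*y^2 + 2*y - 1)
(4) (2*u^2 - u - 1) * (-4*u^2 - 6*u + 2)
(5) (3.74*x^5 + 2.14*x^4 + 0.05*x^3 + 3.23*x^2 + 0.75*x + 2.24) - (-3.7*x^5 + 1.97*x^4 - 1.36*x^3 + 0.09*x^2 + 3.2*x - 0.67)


(1) = 2*s^3 - 2*s^2 + 2*sqrt(2)*s^2 - 21*s + 18*sqrt(2)*s - 63*sqrt(2)
(2) = 2*k^2 + 6*k
(3) = -y^4 - 4*y^3 + 12*y^2 - y - 2
(4) = -8*u^4 - 8*u^3 + 14*u^2 + 4*u - 2
(5) = 7.44*x^5 + 0.17*x^4 + 1.41*x^3 + 3.14*x^2 - 2.45*x + 2.91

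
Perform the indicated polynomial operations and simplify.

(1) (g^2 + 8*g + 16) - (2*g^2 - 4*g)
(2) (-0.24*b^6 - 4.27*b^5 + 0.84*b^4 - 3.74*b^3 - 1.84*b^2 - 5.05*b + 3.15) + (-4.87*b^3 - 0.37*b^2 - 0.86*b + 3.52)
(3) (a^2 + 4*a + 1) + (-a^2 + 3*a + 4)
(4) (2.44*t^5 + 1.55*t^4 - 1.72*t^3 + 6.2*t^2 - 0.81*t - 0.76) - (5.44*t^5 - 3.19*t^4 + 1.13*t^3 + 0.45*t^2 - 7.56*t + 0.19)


(1) = -g^2 + 12*g + 16
(2) = -0.24*b^6 - 4.27*b^5 + 0.84*b^4 - 8.61*b^3 - 2.21*b^2 - 5.91*b + 6.67
(3) = 7*a + 5
(4) = -3.0*t^5 + 4.74*t^4 - 2.85*t^3 + 5.75*t^2 + 6.75*t - 0.95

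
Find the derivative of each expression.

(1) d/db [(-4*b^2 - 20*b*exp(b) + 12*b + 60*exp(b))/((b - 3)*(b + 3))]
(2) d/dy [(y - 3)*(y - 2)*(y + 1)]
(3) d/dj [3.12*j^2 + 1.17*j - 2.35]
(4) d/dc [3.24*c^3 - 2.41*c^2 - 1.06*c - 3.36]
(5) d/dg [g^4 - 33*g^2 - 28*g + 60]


(1) = 4*(-5*b*exp(b) - 10*exp(b) - 3)/(b^2 + 6*b + 9)
(2) = 3*y^2 - 8*y + 1
(3) = 6.24*j + 1.17
(4) = 9.72*c^2 - 4.82*c - 1.06
(5) = 4*g^3 - 66*g - 28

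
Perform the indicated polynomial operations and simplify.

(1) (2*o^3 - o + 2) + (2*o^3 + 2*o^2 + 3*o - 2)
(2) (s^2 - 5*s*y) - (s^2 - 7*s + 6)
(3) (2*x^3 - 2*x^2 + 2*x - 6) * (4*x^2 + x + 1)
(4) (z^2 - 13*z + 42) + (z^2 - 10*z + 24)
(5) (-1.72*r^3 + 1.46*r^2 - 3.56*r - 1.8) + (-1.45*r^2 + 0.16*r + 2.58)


(1) = 4*o^3 + 2*o^2 + 2*o
(2) = -5*s*y + 7*s - 6
(3) = 8*x^5 - 6*x^4 + 8*x^3 - 24*x^2 - 4*x - 6
(4) = 2*z^2 - 23*z + 66
(5) = -1.72*r^3 + 0.01*r^2 - 3.4*r + 0.78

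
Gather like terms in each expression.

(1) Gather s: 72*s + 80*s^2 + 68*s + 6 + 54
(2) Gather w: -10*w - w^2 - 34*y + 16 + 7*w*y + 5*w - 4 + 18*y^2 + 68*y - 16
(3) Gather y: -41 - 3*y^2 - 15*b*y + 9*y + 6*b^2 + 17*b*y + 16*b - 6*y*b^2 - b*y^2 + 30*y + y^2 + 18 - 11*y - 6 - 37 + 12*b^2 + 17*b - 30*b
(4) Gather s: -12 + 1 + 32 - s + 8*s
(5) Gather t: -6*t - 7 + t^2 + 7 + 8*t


(1) = 80*s^2 + 140*s + 60
(2) = -w^2 + w*(7*y - 5) + 18*y^2 + 34*y - 4
(3) = 18*b^2 + 3*b + y^2*(-b - 2) + y*(-6*b^2 + 2*b + 28) - 66
(4) = 7*s + 21
(5) = t^2 + 2*t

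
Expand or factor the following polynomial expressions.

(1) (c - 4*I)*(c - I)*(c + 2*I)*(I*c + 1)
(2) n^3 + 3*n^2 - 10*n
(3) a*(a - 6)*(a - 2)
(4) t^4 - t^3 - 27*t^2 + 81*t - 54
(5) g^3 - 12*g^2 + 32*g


(1) = I*c^4 + 4*c^3 + 3*I*c^2 + 14*c - 8*I
(2) = n*(n - 2)*(n + 5)
(3) = a^3 - 8*a^2 + 12*a
(4) = (t - 3)^2*(t - 1)*(t + 6)
(5) = g*(g - 8)*(g - 4)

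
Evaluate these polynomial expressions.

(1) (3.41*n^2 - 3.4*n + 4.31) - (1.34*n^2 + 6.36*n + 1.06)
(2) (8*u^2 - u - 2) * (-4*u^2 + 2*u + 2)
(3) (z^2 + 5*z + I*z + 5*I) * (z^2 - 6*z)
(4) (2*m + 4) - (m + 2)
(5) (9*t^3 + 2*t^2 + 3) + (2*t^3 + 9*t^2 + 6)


(1) = 2.07*n^2 - 9.76*n + 3.25
(2) = -32*u^4 + 20*u^3 + 22*u^2 - 6*u - 4
(3) = z^4 - z^3 + I*z^3 - 30*z^2 - I*z^2 - 30*I*z
(4) = m + 2
(5) = 11*t^3 + 11*t^2 + 9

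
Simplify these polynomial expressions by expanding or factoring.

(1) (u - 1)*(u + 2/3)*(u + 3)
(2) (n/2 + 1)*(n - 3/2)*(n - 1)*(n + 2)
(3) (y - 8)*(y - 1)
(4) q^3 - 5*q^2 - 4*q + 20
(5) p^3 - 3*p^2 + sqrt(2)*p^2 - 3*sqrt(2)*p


(1) = u^3 + 8*u^2/3 - 5*u/3 - 2
(2) = n^4/2 + 3*n^3/4 - 9*n^2/4 - 2*n + 3
(3) = y^2 - 9*y + 8
(4) = (q - 5)*(q - 2)*(q + 2)
(5) = p*(p - 3)*(p + sqrt(2))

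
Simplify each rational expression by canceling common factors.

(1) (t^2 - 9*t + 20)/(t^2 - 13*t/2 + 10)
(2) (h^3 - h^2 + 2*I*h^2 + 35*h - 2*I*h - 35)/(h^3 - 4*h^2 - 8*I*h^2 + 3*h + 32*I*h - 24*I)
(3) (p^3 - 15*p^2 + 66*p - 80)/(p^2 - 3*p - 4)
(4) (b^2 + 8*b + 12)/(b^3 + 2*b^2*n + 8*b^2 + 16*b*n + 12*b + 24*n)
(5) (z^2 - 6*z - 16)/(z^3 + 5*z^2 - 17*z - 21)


(1) = (2*t - 10)/(2*t - 5)
(2) = (h^2 + 2*I*h + 35)/(h^2 + h*(-3 - 8*I) + 24*I)
(3) = (p^3 - 15*p^2 + 66*p - 80)/(p^2 - 3*p - 4)
(4) = 1/(b + 2*n)
(5) = (z^2 - 6*z - 16)/(z^3 + 5*z^2 - 17*z - 21)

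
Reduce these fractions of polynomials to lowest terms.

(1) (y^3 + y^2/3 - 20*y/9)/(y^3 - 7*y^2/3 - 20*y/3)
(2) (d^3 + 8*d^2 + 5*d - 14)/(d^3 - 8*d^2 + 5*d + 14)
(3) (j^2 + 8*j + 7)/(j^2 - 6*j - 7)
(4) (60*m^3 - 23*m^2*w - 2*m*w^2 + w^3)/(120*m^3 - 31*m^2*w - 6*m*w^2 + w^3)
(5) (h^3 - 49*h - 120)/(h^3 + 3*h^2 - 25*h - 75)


(1) = (3*y - 4)/(3*y - 12)
(2) = (d^3 + 8*d^2 + 5*d - 14)/(d^3 - 8*d^2 + 5*d + 14)
(3) = (j + 7)/(j - 7)
(4) = (-4*m + w)/(-8*m + w)
(5) = (h - 8)/(h - 5)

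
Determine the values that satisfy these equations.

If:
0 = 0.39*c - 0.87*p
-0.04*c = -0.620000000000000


Then:
c = 15.50
p = 6.95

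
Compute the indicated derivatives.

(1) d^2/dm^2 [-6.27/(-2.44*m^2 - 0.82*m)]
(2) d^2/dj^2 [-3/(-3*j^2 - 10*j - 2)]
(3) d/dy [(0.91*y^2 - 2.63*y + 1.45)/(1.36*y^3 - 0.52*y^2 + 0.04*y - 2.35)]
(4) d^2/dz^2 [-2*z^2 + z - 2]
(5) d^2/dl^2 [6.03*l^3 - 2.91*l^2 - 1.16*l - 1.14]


(1) = (223.974432*m^2 + 75.270096*m + 8.431896)/(m^3*(14.526784*m^3 + 14.645856*m^2 + 4.921968*m + 0.551368))
(2) = 6*(-9*j^2 - 30*j + 4*(3*j + 5)^2 - 6)/(3*j^2 + 10*j + 2)^3
(3) = (-1.2376*y^4 + 7.1536*y^3 - 7.2472*y^2 - 2.769*y + 6.1225)/(1.8496*y^6 - 1.4144*y^5 + 0.3792*y^4 - 6.4336*y^3 + 2.4456*y^2 - 0.188*y + 5.5225)
(4) = -4
(5) = 36.18*l - 5.82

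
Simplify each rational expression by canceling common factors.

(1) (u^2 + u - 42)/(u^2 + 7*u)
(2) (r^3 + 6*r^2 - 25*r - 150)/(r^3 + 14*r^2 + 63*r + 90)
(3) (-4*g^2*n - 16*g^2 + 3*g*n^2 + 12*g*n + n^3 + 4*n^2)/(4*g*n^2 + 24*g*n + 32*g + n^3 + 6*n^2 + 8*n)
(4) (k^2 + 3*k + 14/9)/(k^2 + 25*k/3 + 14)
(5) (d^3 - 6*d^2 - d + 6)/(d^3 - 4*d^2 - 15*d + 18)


(1) = (u - 6)/u
(2) = (r - 5)/(r + 3)
(3) = (-g + n)/(n + 2)
(4) = (3*k + 2)/(3*k + 18)
(5) = (d + 1)/(d + 3)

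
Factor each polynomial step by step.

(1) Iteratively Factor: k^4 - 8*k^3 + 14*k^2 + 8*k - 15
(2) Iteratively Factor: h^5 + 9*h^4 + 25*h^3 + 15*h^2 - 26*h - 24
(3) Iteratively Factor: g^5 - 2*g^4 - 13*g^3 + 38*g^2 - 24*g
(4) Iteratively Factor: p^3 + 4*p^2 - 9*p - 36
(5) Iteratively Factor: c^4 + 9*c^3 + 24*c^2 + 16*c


(1) = (k - 3)*(k^3 - 5*k^2 - k + 5) = (k - 5)*(k - 3)*(k^2 - 1) = (k - 5)*(k - 3)*(k - 1)*(k + 1)
(2) = (h + 4)*(h^4 + 5*h^3 + 5*h^2 - 5*h - 6) = (h - 1)*(h + 4)*(h^3 + 6*h^2 + 11*h + 6) = (h - 1)*(h + 2)*(h + 4)*(h^2 + 4*h + 3) = (h - 1)*(h + 2)*(h + 3)*(h + 4)*(h + 1)
(3) = (g + 4)*(g^4 - 6*g^3 + 11*g^2 - 6*g) = g*(g + 4)*(g^3 - 6*g^2 + 11*g - 6) = g*(g - 2)*(g + 4)*(g^2 - 4*g + 3) = g*(g - 2)*(g - 1)*(g + 4)*(g - 3)
(4) = (p - 3)*(p^2 + 7*p + 12) = (p - 3)*(p + 3)*(p + 4)
(5) = (c + 1)*(c^3 + 8*c^2 + 16*c) = c*(c + 1)*(c^2 + 8*c + 16) = c*(c + 1)*(c + 4)*(c + 4)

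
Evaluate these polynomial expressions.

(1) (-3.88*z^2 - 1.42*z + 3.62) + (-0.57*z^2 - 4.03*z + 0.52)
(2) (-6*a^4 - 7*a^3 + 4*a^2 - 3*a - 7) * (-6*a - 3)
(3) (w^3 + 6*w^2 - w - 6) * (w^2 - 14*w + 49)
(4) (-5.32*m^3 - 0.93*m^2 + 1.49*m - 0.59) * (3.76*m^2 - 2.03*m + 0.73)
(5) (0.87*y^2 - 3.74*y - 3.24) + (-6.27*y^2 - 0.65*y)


(1) = -4.45*z^2 - 5.45*z + 4.14
(2) = 36*a^5 + 60*a^4 - 3*a^3 + 6*a^2 + 51*a + 21
(3) = w^5 - 8*w^4 - 36*w^3 + 302*w^2 + 35*w - 294
(4) = -20.0032*m^5 + 7.3028*m^4 + 3.6067*m^3 - 5.922*m^2 + 2.2854*m - 0.4307
(5) = -5.4*y^2 - 4.39*y - 3.24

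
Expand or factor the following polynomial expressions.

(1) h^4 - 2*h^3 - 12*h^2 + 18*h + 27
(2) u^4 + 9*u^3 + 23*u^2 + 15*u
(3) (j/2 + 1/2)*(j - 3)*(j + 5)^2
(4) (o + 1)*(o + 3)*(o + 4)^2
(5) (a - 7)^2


(1) = (h - 3)^2*(h + 1)*(h + 3)
(2) = u*(u + 1)*(u + 3)*(u + 5)
(3) = j^4/2 + 4*j^3 + j^2 - 40*j - 75/2
(4) = o^4 + 12*o^3 + 51*o^2 + 88*o + 48
(5) = a^2 - 14*a + 49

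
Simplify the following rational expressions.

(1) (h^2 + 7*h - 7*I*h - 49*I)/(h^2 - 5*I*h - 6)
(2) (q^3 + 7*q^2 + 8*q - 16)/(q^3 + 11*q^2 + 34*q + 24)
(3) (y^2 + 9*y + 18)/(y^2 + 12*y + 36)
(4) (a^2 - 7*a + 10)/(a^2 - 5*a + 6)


(1) = (h^2 + h*(7 - 7*I) - 49*I)/(h^2 - 5*I*h - 6)
(2) = (q^2 + 3*q - 4)/(q^2 + 7*q + 6)
(3) = (y + 3)/(y + 6)
(4) = (a - 5)/(a - 3)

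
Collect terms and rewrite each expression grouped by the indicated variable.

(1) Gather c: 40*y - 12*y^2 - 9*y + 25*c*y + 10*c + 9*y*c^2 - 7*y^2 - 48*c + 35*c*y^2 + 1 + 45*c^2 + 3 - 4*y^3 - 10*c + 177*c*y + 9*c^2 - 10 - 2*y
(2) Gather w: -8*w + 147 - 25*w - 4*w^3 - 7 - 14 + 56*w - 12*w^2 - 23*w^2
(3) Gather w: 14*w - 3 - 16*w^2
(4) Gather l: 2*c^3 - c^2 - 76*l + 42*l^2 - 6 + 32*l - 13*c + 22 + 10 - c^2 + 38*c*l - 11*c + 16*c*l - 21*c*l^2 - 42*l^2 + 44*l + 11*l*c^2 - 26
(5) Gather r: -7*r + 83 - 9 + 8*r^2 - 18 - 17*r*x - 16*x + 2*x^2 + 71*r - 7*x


(1) = c^2*(9*y + 54) + c*(35*y^2 + 202*y - 48) - 4*y^3 - 19*y^2 + 29*y - 6
(2) = -4*w^3 - 35*w^2 + 23*w + 126
(3) = -16*w^2 + 14*w - 3
(4) = 2*c^3 - 2*c^2 - 21*c*l^2 - 24*c + l*(11*c^2 + 54*c)
(5) = 8*r^2 + r*(64 - 17*x) + 2*x^2 - 23*x + 56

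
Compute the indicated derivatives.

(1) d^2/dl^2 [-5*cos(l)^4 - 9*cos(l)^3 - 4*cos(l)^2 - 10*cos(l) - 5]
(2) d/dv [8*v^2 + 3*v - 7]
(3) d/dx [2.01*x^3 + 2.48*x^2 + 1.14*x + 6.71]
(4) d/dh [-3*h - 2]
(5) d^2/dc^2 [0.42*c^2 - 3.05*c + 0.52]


(1) = 67*cos(l)/4 + 20*cos(2*l)^2 + 18*cos(2*l) + 81*cos(3*l)/4 - 10
(2) = 16*v + 3
(3) = 6.03*x^2 + 4.96*x + 1.14
(4) = -3
(5) = 0.840000000000000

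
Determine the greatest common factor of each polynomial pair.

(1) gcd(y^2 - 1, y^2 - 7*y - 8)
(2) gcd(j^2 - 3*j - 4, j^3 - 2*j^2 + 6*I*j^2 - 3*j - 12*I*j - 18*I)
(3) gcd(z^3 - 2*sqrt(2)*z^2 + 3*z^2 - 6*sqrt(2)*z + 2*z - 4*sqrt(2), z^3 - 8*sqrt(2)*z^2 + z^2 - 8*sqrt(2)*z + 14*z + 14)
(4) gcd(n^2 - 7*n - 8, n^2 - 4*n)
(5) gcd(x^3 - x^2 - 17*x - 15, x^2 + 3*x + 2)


(1) = gcd((y - 1)*(y + 1), (y - 8)*(y + 1)) = y + 1
(2) = j + 1
(3) = z + 1
(4) = 1
(5) = x + 1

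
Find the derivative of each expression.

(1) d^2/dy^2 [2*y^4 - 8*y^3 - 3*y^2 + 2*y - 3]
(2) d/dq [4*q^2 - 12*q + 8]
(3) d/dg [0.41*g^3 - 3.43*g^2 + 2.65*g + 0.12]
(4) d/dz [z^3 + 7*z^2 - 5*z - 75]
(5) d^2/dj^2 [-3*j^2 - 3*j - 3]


(1) = 24*y^2 - 48*y - 6
(2) = 8*q - 12
(3) = 1.23*g^2 - 6.86*g + 2.65
(4) = 3*z^2 + 14*z - 5
(5) = -6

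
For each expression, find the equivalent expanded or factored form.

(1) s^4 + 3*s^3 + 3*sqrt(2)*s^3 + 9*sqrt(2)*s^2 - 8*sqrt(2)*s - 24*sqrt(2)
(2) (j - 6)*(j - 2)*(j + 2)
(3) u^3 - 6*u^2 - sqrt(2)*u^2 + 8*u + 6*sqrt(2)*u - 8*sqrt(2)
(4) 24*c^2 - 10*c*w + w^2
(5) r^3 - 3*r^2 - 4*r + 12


(1) = (s + 3)*(s - sqrt(2))*(s + 2*sqrt(2))^2
(2) = j^3 - 6*j^2 - 4*j + 24
(3) = (u - 4)*(u - 2)*(u - sqrt(2))
(4) = (-6*c + w)*(-4*c + w)
(5) = (r - 3)*(r - 2)*(r + 2)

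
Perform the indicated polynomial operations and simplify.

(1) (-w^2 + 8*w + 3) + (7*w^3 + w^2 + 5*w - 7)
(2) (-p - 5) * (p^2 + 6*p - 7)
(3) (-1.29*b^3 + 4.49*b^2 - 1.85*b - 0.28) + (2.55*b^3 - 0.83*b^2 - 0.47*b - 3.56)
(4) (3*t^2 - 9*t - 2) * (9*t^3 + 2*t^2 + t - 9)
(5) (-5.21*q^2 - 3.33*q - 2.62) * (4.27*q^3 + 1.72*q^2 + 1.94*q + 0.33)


(1) = 7*w^3 + 13*w - 4
(2) = -p^3 - 11*p^2 - 23*p + 35
(3) = 1.26*b^3 + 3.66*b^2 - 2.32*b - 3.84
(4) = 27*t^5 - 75*t^4 - 33*t^3 - 40*t^2 + 79*t + 18
(5) = -22.2467*q^5 - 23.1803*q^4 - 27.0224*q^3 - 12.6859*q^2 - 6.1817*q - 0.8646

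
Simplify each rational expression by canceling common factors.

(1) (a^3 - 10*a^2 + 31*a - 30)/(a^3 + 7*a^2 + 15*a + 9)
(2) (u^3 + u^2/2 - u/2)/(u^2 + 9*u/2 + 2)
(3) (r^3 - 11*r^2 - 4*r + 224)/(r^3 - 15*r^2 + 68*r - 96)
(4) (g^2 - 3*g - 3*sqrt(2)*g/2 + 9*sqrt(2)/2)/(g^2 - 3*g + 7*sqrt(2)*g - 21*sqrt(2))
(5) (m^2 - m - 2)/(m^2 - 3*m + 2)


(1) = (a^3 - 10*a^2 + 31*a - 30)/(a^3 + 7*a^2 + 15*a + 9)
(2) = (2*u^3 + u^2 - u)/(2*u^2 + 9*u + 4)
(3) = (r^2 - 3*r - 28)/(r^2 - 7*r + 12)
(4) = (2*g - 3*sqrt(2))/(2*g + 14*sqrt(2))
(5) = (m + 1)/(m - 1)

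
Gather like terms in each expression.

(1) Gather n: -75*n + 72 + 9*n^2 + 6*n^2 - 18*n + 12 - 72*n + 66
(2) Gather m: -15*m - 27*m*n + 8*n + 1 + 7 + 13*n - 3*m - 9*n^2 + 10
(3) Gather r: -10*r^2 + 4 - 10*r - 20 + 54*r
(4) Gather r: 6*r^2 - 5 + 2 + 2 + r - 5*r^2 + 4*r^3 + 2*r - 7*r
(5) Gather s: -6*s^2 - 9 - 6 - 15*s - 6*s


(1) = 15*n^2 - 165*n + 150
(2) = m*(-27*n - 18) - 9*n^2 + 21*n + 18
(3) = -10*r^2 + 44*r - 16
(4) = 4*r^3 + r^2 - 4*r - 1
(5) = -6*s^2 - 21*s - 15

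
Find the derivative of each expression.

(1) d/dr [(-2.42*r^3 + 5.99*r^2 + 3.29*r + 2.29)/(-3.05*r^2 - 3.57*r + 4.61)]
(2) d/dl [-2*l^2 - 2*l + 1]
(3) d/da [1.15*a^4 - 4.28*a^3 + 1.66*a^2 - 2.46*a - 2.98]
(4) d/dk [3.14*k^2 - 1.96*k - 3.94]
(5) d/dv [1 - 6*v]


(1) = (7.381*r^4 + 17.2788*r^3 - 44.8184*r^2 + 69.1968*r + 23.3422)/(9.3025*r^4 + 21.777*r^3 - 15.3761*r^2 - 32.9154*r + 21.2521)
(2) = -4*l - 2
(3) = 4.6*a^3 - 12.84*a^2 + 3.32*a - 2.46
(4) = 6.28*k - 1.96
(5) = -6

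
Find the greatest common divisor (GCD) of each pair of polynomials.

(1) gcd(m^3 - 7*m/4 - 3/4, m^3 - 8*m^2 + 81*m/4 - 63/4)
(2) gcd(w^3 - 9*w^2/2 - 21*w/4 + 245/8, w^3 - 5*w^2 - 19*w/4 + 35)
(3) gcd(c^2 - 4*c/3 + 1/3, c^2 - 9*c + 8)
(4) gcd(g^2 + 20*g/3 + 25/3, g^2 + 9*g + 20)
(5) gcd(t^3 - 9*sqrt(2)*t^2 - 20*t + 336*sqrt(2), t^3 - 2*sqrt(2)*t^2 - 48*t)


(1) = gcd((m - 3/2)*(m + 1/2)*(m + 1), (m - 7/2)*(m - 3)*(m - 3/2)) = m - 3/2
(2) = w^2 - w - 35/4
(3) = gcd((c - 1)*(c - 1/3), (c - 8)*(c - 1)) = c - 1
(4) = gcd((g + 5/3)*(g + 5), (g + 4)*(g + 5)) = g + 5
(5) = t^2 - 2*sqrt(2)*t - 48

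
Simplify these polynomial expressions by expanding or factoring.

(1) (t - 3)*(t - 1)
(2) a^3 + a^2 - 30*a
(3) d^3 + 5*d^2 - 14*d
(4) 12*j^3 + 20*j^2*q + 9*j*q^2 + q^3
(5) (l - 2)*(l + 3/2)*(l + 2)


(1) = t^2 - 4*t + 3
(2) = a*(a - 5)*(a + 6)
(3) = d*(d - 2)*(d + 7)
(4) = (j + q)*(2*j + q)*(6*j + q)
(5) = l^3 + 3*l^2/2 - 4*l - 6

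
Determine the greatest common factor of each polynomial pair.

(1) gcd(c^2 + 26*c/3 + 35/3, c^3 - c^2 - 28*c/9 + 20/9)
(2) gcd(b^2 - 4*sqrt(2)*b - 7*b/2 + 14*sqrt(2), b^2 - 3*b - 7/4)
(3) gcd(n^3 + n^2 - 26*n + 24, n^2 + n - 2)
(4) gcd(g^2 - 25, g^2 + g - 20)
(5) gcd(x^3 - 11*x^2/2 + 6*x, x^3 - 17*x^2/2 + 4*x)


(1) = c + 5/3
(2) = gcd((b - 7/2)*(b - 4*sqrt(2)), (b - 7/2)*(b + 1/2)) = b - 7/2
(3) = n - 1
(4) = g + 5
(5) = x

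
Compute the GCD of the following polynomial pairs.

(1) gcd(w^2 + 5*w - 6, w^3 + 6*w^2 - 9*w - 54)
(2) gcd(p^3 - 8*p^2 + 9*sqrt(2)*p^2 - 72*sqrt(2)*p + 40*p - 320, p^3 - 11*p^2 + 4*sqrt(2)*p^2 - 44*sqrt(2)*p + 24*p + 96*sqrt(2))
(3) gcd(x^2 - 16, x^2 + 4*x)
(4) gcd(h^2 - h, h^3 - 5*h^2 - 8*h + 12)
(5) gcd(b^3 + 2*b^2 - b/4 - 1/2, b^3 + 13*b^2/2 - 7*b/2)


(1) = w + 6
(2) = p^2 + p*(-8 + 4*sqrt(2)) - 32*sqrt(2)
(3) = gcd((x - 4)*(x + 4), x*(x + 4)) = x + 4
(4) = h - 1
(5) = b - 1/2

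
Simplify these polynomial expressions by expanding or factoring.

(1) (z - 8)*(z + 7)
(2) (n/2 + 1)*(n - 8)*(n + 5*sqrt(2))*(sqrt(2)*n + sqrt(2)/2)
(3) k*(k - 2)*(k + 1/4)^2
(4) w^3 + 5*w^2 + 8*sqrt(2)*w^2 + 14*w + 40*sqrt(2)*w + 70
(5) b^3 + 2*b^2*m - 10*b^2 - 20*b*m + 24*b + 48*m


(1) = z^2 - z - 56
(2) = sqrt(2)*n^4/2 - 11*sqrt(2)*n^3/4 + 5*n^3 - 55*n^2/2 - 19*sqrt(2)*n^2/2 - 95*n - 4*sqrt(2)*n - 40
(3) = k^4 - 3*k^3/2 - 15*k^2/16 - k/8
(4) = (w + 5)*(w + sqrt(2))*(w + 7*sqrt(2))
(5) = (b - 6)*(b - 4)*(b + 2*m)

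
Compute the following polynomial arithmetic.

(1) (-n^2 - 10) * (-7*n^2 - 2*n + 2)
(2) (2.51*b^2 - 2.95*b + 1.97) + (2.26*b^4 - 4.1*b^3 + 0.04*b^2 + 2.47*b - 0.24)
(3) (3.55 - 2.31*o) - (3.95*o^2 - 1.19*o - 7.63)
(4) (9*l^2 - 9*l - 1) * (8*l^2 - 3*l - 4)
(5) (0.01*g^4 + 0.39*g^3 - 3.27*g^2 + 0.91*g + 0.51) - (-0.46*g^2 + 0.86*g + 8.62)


(1) = 7*n^4 + 2*n^3 + 68*n^2 + 20*n - 20
(2) = 2.26*b^4 - 4.1*b^3 + 2.55*b^2 - 0.48*b + 1.73
(3) = -3.95*o^2 - 1.12*o + 11.18
(4) = 72*l^4 - 99*l^3 - 17*l^2 + 39*l + 4
(5) = 0.01*g^4 + 0.39*g^3 - 2.81*g^2 + 0.05*g - 8.11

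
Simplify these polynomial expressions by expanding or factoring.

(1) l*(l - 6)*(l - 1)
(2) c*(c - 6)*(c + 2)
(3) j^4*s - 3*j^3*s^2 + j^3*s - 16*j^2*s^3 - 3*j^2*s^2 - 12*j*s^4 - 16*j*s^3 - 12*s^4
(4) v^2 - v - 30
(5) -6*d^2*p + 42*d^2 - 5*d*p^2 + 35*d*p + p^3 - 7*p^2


(1) = l^3 - 7*l^2 + 6*l
(2) = c^3 - 4*c^2 - 12*c
(3) = (j - 6*s)*(j + s)*(j + 2*s)*(j*s + s)
(4) = (v - 6)*(v + 5)
(5) = (-6*d + p)*(d + p)*(p - 7)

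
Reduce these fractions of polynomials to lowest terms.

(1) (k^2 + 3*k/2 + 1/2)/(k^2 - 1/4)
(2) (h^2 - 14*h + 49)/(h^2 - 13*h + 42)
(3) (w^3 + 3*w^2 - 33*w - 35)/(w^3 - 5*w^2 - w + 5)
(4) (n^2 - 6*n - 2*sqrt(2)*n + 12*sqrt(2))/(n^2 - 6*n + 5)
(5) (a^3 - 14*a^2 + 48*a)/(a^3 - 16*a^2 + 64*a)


(1) = (2*k + 2)/(2*k - 1)
(2) = (h - 7)/(h - 6)
(3) = (w + 7)/(w - 1)
(4) = (n^2 + n*(-6 - 2*sqrt(2)) + 12*sqrt(2))/(n^2 - 6*n + 5)
(5) = (a - 6)/(a - 8)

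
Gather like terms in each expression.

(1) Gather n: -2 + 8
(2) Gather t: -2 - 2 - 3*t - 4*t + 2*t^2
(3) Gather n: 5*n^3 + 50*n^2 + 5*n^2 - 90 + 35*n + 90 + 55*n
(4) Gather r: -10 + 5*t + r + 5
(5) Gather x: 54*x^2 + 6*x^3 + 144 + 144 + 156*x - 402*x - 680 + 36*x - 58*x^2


(1) = 6
(2) = 2*t^2 - 7*t - 4
(3) = 5*n^3 + 55*n^2 + 90*n
(4) = r + 5*t - 5
(5) = 6*x^3 - 4*x^2 - 210*x - 392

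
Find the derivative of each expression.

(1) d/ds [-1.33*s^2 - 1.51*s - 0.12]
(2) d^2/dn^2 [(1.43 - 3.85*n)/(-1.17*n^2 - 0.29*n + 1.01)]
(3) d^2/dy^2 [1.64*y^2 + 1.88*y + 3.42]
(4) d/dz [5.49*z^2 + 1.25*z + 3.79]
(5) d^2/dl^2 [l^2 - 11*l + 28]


(1) = -2.66*s - 1.51
(2) = ((1.1132 - 27.027*n)*(1.17*n^2 + 0.29*n - 1.01) + (2.34*n + 0.29)*(3.85*n - 1.43)*(4.68*n + 0.58))/(1.17*n^2 + 0.29*n - 1.01)^3
(3) = 3.28000000000000
(4) = 10.98*z + 1.25
(5) = 2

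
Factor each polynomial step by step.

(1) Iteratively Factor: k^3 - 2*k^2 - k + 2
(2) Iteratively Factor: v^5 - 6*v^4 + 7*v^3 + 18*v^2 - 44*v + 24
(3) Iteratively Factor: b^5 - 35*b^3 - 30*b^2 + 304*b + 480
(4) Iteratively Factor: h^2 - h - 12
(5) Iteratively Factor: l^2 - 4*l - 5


(1) = (k - 1)*(k^2 - k - 2) = (k - 1)*(k + 1)*(k - 2)
(2) = (v + 2)*(v^4 - 8*v^3 + 23*v^2 - 28*v + 12) = (v - 2)*(v + 2)*(v^3 - 6*v^2 + 11*v - 6) = (v - 2)*(v - 1)*(v + 2)*(v^2 - 5*v + 6) = (v - 3)*(v - 2)*(v - 1)*(v + 2)*(v - 2)
(3) = (b + 4)*(b^4 - 4*b^3 - 19*b^2 + 46*b + 120) = (b + 2)*(b + 4)*(b^3 - 6*b^2 - 7*b + 60) = (b - 4)*(b + 2)*(b + 4)*(b^2 - 2*b - 15) = (b - 5)*(b - 4)*(b + 2)*(b + 4)*(b + 3)
(4) = (h - 4)*(h + 3)
(5) = (l + 1)*(l - 5)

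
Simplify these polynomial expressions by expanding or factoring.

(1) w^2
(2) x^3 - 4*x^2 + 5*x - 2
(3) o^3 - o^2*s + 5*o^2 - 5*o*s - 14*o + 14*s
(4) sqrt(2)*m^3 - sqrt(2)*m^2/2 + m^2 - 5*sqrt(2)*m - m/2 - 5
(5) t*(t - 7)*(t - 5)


(1) = w^2
(2) = (x - 2)*(x - 1)^2
(3) = (o - 2)*(o + 7)*(o - s)
(4) = (m - 5/2)*(m + 2)*(sqrt(2)*m + 1)
(5) = t^3 - 12*t^2 + 35*t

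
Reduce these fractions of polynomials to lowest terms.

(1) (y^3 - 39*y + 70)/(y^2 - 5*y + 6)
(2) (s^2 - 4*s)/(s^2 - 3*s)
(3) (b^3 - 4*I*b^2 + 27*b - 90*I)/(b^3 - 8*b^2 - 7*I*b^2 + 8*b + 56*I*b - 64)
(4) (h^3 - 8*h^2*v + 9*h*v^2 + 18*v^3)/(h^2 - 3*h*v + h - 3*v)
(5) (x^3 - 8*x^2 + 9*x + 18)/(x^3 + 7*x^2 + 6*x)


(1) = (y^2 + 2*y - 35)/(y - 3)
(2) = (s - 4)/(s - 3)
(3) = (b^3 - 4*I*b^2 + 27*b - 90*I)/(b^3 + b^2*(-8 - 7*I) + b*(8 + 56*I) - 64)
(4) = (h^2 - 5*h*v - 6*v^2)/(h + 1)
(5) = (x^2 - 9*x + 18)/(x^2 + 6*x)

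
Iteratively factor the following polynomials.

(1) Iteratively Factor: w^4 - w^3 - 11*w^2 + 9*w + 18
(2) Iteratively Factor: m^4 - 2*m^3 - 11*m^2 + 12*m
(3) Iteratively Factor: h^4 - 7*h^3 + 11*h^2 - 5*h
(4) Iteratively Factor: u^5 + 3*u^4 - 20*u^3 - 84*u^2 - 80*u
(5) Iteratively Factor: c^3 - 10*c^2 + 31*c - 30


(1) = (w - 3)*(w^3 + 2*w^2 - 5*w - 6) = (w - 3)*(w + 1)*(w^2 + w - 6) = (w - 3)*(w - 2)*(w + 1)*(w + 3)
(2) = (m + 3)*(m^3 - 5*m^2 + 4*m) = m*(m + 3)*(m^2 - 5*m + 4) = m*(m - 1)*(m + 3)*(m - 4)
(3) = (h)*(h^3 - 7*h^2 + 11*h - 5) = h*(h - 5)*(h^2 - 2*h + 1) = h*(h - 5)*(h - 1)*(h - 1)
(4) = (u + 2)*(u^4 + u^3 - 22*u^2 - 40*u) = (u - 5)*(u + 2)*(u^3 + 6*u^2 + 8*u) = (u - 5)*(u + 2)^2*(u^2 + 4*u) = u*(u - 5)*(u + 2)^2*(u + 4)
(5) = (c - 3)*(c^2 - 7*c + 10) = (c - 3)*(c - 2)*(c - 5)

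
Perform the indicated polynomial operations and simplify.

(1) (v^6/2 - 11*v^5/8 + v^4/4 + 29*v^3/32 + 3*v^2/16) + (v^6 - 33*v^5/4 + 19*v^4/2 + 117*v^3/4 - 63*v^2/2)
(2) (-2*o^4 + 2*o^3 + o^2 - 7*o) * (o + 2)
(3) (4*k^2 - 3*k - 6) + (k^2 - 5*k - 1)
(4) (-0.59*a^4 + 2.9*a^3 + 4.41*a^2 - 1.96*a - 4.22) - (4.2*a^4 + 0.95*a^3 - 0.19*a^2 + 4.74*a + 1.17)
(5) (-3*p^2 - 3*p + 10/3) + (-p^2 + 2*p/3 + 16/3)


(1) = 3*v^6/2 - 77*v^5/8 + 39*v^4/4 + 965*v^3/32 - 501*v^2/16
(2) = -2*o^5 - 2*o^4 + 5*o^3 - 5*o^2 - 14*o
(3) = 5*k^2 - 8*k - 7
(4) = -4.79*a^4 + 1.95*a^3 + 4.6*a^2 - 6.7*a - 5.39
(5) = -4*p^2 - 7*p/3 + 26/3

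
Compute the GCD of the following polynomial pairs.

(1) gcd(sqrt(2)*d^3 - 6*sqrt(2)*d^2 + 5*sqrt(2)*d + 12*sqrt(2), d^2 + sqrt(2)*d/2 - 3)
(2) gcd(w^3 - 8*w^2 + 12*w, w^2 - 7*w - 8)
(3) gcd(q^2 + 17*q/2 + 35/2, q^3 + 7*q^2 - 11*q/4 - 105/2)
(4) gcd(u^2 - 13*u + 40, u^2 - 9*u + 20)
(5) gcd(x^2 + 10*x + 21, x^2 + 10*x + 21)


(1) = gcd((d - 4)*(d - 3)*(sqrt(2)*d + sqrt(2)), (d - sqrt(2))*(d + 3*sqrt(2)/2)) = 1
(2) = 1
(3) = q + 7/2
(4) = u - 5
(5) = x^2 + 10*x + 21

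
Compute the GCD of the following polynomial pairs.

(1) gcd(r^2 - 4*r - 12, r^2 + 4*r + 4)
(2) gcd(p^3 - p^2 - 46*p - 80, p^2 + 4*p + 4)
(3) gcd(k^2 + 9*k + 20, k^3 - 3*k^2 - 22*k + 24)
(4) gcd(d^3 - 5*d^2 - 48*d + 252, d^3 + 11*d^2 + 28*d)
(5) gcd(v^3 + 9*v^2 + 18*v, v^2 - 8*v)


(1) = gcd((r - 6)*(r + 2), (r + 2)^2) = r + 2
(2) = gcd((p - 8)*(p + 2)*(p + 5), (p + 2)^2) = p + 2
(3) = k + 4
(4) = gcd((d - 6)^2*(d + 7), d*(d + 4)*(d + 7)) = d + 7
(5) = v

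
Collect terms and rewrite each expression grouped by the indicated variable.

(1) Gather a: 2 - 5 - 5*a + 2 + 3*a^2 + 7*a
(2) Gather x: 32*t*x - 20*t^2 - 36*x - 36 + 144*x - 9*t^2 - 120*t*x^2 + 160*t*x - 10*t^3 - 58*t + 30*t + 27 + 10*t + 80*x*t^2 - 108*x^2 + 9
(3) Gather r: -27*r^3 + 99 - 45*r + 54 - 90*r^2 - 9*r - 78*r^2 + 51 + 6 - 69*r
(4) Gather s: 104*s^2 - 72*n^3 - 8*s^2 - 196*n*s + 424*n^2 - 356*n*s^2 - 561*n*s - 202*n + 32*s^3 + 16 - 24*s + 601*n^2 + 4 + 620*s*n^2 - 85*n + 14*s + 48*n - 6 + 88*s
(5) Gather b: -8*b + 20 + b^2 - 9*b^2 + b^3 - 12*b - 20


(1) = 3*a^2 + 2*a - 1
(2) = -10*t^3 - 29*t^2 - 18*t + x^2*(-120*t - 108) + x*(80*t^2 + 192*t + 108)
(3) = -27*r^3 - 168*r^2 - 123*r + 210
(4) = -72*n^3 + 1025*n^2 - 239*n + 32*s^3 + s^2*(96 - 356*n) + s*(620*n^2 - 757*n + 78) + 14
(5) = b^3 - 8*b^2 - 20*b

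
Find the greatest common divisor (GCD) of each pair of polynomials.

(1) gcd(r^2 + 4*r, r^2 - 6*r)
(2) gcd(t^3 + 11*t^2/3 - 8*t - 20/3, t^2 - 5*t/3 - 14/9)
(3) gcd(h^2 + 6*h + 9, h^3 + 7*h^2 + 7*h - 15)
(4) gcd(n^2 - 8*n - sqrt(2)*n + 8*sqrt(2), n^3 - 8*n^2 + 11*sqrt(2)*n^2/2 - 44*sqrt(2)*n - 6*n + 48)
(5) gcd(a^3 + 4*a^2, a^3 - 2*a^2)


(1) = gcd(r*(r + 4), r*(r - 6)) = r
(2) = gcd((t - 2)*(t + 2/3)*(t + 5), (t - 7/3)*(t + 2/3)) = t + 2/3
(3) = gcd((h + 3)^2, (h - 1)*(h + 3)*(h + 5)) = h + 3
(4) = gcd((n - 8)*(n - sqrt(2)), (n - 8)*(n - sqrt(2)/2)*(n + 6*sqrt(2))) = n - 8
(5) = a^2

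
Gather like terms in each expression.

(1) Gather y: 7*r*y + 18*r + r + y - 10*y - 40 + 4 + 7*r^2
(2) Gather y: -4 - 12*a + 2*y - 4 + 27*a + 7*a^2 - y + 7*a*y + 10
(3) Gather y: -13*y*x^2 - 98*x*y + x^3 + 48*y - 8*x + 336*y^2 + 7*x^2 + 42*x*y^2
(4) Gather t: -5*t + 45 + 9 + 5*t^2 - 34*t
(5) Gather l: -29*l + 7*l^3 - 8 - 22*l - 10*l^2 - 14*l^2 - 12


(1) = 7*r^2 + 19*r + y*(7*r - 9) - 36
(2) = 7*a^2 + 15*a + y*(7*a + 1) + 2
(3) = x^3 + 7*x^2 - 8*x + y^2*(42*x + 336) + y*(-13*x^2 - 98*x + 48)
(4) = 5*t^2 - 39*t + 54
(5) = 7*l^3 - 24*l^2 - 51*l - 20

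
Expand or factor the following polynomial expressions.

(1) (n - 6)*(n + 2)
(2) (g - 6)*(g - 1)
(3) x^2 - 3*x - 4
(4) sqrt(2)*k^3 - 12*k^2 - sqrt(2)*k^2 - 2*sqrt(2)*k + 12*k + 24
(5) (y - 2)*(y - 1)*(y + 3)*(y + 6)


(1) = n^2 - 4*n - 12
(2) = g^2 - 7*g + 6
(3) = (x - 4)*(x + 1)
(4) = (k - 2)*(k - 6*sqrt(2))*(sqrt(2)*k + sqrt(2))
(5) = y^4 + 6*y^3 - 7*y^2 - 36*y + 36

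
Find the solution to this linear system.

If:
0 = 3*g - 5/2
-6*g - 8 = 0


Then:
No Solution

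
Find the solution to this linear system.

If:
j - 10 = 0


Then:
j = 10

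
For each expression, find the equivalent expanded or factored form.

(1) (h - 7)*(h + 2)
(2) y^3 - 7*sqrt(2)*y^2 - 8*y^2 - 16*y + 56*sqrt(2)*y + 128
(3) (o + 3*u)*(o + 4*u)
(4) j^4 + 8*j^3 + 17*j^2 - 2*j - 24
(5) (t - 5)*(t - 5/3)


(1) = h^2 - 5*h - 14
(2) = (y - 8)*(y - 8*sqrt(2))*(y + sqrt(2))
(3) = o^2 + 7*o*u + 12*u^2
(4) = (j - 1)*(j + 2)*(j + 3)*(j + 4)
(5) = t^2 - 20*t/3 + 25/3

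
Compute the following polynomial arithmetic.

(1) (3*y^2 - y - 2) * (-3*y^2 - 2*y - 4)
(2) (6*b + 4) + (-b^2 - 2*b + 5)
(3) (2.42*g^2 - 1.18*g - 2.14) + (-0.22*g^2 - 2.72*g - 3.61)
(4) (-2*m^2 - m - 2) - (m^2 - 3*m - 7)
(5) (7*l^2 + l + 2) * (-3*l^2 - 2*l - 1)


(1) = -9*y^4 - 3*y^3 - 4*y^2 + 8*y + 8
(2) = -b^2 + 4*b + 9
(3) = 2.2*g^2 - 3.9*g - 5.75
(4) = -3*m^2 + 2*m + 5
(5) = -21*l^4 - 17*l^3 - 15*l^2 - 5*l - 2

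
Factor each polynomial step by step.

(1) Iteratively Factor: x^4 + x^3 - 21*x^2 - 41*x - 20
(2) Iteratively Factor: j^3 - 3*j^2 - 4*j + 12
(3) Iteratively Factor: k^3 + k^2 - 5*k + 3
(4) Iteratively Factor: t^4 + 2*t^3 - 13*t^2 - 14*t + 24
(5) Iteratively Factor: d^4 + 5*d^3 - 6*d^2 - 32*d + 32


(1) = (x + 1)*(x^3 - 21*x - 20) = (x - 5)*(x + 1)*(x^2 + 5*x + 4) = (x - 5)*(x + 1)^2*(x + 4)
(2) = (j - 3)*(j^2 - 4) = (j - 3)*(j + 2)*(j - 2)
(3) = (k + 3)*(k^2 - 2*k + 1) = (k - 1)*(k + 3)*(k - 1)
(4) = (t - 3)*(t^3 + 5*t^2 + 2*t - 8) = (t - 3)*(t + 2)*(t^2 + 3*t - 4) = (t - 3)*(t + 2)*(t + 4)*(t - 1)
(5) = (d + 4)*(d^3 + d^2 - 10*d + 8) = (d + 4)^2*(d^2 - 3*d + 2) = (d - 2)*(d + 4)^2*(d - 1)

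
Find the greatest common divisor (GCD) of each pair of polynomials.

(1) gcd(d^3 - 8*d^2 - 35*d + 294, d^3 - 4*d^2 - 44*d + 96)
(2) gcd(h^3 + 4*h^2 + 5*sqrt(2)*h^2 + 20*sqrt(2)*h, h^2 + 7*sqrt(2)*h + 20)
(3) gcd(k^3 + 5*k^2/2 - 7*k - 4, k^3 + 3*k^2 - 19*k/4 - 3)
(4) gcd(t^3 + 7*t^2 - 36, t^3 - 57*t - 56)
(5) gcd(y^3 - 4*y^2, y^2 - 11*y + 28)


(1) = gcd((d - 7)^2*(d + 6), (d - 8)*(d - 2)*(d + 6)) = d + 6
(2) = h + 5*sqrt(2)
(3) = gcd((k - 2)*(k + 1/2)*(k + 4), (k - 3/2)*(k + 1/2)*(k + 4)) = k^2 + 9*k/2 + 2
(4) = gcd((t - 2)*(t + 3)*(t + 6), (t - 8)*(t + 1)*(t + 7)) = 1
(5) = y - 4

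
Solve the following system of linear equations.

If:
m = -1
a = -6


Then:
a = -6
m = -1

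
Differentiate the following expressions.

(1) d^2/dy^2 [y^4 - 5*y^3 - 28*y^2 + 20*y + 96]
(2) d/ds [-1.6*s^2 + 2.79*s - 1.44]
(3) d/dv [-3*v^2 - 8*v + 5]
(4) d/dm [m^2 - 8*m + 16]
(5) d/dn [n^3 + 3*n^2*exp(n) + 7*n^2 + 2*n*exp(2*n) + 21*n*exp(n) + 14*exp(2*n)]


(1) = 12*y^2 - 30*y - 56
(2) = 2.79 - 3.2*s
(3) = -6*v - 8
(4) = 2*m - 8
(5) = 3*n^2*exp(n) + 3*n^2 + 4*n*exp(2*n) + 27*n*exp(n) + 14*n + 30*exp(2*n) + 21*exp(n)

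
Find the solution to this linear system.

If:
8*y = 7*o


Then:
o = 8*y/7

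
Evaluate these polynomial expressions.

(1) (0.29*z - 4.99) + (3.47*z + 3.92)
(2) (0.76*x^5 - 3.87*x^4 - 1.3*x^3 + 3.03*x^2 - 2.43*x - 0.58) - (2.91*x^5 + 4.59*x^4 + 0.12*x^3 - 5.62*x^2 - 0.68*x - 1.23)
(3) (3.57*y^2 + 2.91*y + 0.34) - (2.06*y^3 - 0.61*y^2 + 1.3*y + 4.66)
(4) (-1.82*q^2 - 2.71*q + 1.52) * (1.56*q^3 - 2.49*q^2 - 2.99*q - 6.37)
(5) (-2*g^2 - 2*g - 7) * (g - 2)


(1) = 3.76*z - 1.07
(2) = -2.15*x^5 - 8.46*x^4 - 1.42*x^3 + 8.65*x^2 - 1.75*x + 0.65
(3) = -2.06*y^3 + 4.18*y^2 + 1.61*y - 4.32
(4) = -2.8392*q^5 + 0.3042*q^4 + 14.5609*q^3 + 15.9115*q^2 + 12.7179*q - 9.6824
(5) = -2*g^3 + 2*g^2 - 3*g + 14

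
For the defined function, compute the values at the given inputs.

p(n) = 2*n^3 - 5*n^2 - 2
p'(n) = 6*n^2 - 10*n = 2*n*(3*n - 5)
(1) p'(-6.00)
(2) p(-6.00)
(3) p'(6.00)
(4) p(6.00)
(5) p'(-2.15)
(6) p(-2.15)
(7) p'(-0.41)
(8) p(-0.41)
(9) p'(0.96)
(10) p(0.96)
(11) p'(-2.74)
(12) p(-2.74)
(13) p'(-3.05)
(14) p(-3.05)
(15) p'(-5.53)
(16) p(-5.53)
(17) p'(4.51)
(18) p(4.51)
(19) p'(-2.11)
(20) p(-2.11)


(1) = 276.00
(2) = -614.00
(3) = 156.00
(4) = 250.00
(5) = 49.23
(6) = -44.99
(7) = 5.11
(8) = -2.98
(9) = -4.07
(10) = -4.84
(11) = 72.45
(12) = -80.68
(13) = 86.31
(14) = -105.26
(15) = 238.79
(16) = -493.13
(17) = 76.94
(18) = 79.77
(19) = 47.81
(20) = -43.05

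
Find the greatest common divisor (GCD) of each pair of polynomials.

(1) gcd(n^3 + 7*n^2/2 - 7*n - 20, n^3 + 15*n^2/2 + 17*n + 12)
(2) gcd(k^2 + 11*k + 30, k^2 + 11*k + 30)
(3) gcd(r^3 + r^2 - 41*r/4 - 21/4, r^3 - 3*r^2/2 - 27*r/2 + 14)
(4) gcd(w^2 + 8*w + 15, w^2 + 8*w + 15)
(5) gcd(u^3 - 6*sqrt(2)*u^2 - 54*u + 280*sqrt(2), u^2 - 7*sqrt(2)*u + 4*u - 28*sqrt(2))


(1) = n^2 + 6*n + 8
(2) = k^2 + 11*k + 30
(3) = gcd((r - 3)*(r + 1/2)*(r + 7/2), (r - 4)*(r - 1)*(r + 7/2)) = r + 7/2
(4) = w^2 + 8*w + 15
(5) = gcd((u - 7*sqrt(2))*(u - 4*sqrt(2))*(u + 5*sqrt(2)), (u + 4)*(u - 7*sqrt(2))) = u - 7*sqrt(2)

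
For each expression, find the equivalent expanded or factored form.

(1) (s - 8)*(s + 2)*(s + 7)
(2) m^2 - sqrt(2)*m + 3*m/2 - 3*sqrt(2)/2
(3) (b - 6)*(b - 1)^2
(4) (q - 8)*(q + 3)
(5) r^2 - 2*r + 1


(1) = s^3 + s^2 - 58*s - 112
(2) = (m + 3/2)*(m - sqrt(2))
(3) = b^3 - 8*b^2 + 13*b - 6
(4) = q^2 - 5*q - 24
(5) = (r - 1)^2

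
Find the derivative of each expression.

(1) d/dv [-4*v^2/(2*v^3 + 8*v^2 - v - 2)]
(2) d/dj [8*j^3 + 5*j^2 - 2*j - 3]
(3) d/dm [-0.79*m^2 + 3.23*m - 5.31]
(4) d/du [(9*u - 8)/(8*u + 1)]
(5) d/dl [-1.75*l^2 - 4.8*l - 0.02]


(1) = 4*v*(2*v^3 + v + 4)/(4*v^6 + 32*v^5 + 60*v^4 - 24*v^3 - 31*v^2 + 4*v + 4)
(2) = 24*j^2 + 10*j - 2
(3) = 3.23 - 1.58*m
(4) = 73/(8*u + 1)^2
(5) = -3.5*l - 4.8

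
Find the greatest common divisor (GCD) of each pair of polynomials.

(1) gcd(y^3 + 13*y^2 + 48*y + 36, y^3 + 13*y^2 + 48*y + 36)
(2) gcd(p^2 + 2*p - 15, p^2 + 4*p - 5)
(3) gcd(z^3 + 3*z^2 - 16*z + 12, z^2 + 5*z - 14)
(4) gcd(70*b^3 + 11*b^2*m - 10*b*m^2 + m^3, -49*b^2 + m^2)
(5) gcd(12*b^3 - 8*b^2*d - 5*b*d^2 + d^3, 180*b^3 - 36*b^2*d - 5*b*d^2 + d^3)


(1) = gcd((y + 1)*(y + 6)^2, (y + 1)*(y + 6)^2) = y^3 + 13*y^2 + 48*y + 36
(2) = p + 5
(3) = gcd((z - 2)*(z - 1)*(z + 6), (z - 2)*(z + 7)) = z - 2
(4) = 7*b - m
(5) = gcd((-6*b + d)*(-b + d)*(2*b + d), (-6*b + d)*(-5*b + d)*(6*b + d)) = 6*b - d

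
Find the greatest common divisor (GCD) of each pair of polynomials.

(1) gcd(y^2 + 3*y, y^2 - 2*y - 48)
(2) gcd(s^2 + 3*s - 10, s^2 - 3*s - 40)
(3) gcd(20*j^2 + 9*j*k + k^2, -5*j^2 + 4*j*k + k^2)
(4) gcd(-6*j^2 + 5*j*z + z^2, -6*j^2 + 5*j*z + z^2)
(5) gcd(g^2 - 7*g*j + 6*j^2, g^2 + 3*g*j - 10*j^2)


(1) = gcd(y*(y + 3), (y - 8)*(y + 6)) = 1
(2) = s + 5
(3) = 5*j + k
(4) = -6*j^2 + 5*j*z + z^2
(5) = 1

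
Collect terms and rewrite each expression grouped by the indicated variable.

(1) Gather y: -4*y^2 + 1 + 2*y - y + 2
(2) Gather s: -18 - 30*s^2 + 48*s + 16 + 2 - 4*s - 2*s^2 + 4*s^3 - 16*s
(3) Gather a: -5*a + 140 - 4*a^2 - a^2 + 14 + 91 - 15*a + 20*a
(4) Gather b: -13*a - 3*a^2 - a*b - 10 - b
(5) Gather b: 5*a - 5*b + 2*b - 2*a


(1) = -4*y^2 + y + 3
(2) = 4*s^3 - 32*s^2 + 28*s
(3) = 245 - 5*a^2
(4) = -3*a^2 - 13*a + b*(-a - 1) - 10
(5) = 3*a - 3*b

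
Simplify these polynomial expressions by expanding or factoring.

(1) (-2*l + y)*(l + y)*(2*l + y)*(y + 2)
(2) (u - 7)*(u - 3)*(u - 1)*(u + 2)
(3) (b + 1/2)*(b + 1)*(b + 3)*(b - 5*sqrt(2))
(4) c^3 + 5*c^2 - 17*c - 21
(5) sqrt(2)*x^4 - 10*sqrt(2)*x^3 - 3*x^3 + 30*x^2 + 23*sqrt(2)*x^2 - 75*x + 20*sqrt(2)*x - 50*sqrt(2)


(1) = -4*l^3*y - 8*l^3 - 4*l^2*y^2 - 8*l^2*y + l*y^3 + 2*l*y^2 + y^4 + 2*y^3
(2) = u^4 - 9*u^3 + 9*u^2 + 41*u - 42
(3) = b^4 - 5*sqrt(2)*b^3 + 9*b^3/2 - 45*sqrt(2)*b^2/2 + 5*b^2 - 25*sqrt(2)*b + 3*b/2 - 15*sqrt(2)/2
(4) = (c - 3)*(c + 1)*(c + 7)
(5) = (x - 5)^2*(x - 2*sqrt(2))*(sqrt(2)*x + 1)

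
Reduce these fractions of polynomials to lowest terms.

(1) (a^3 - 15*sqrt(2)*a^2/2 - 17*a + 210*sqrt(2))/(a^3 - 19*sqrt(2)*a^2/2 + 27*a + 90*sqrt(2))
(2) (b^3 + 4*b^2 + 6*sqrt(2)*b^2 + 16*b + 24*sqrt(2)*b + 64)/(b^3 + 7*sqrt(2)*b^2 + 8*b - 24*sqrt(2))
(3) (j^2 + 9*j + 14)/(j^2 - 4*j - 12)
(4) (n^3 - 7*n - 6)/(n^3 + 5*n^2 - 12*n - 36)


(1) = (4*a + 14*sqrt(2))/(4*a + 6*sqrt(2))
(2) = (b^2 + b*(4 + 4*sqrt(2)) + 16*sqrt(2))/(b^2 + 5*sqrt(2)*b - 12)
(3) = (j + 7)/(j - 6)
(4) = (n + 1)/(n + 6)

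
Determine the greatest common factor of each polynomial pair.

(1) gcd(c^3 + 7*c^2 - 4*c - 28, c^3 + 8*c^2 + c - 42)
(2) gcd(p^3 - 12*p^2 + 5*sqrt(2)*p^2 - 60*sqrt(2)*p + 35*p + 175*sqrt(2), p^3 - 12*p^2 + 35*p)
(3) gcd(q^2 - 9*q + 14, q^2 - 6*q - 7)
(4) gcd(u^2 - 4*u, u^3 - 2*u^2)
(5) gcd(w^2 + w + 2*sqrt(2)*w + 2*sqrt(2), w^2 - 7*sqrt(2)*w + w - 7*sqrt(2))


(1) = c^2 + 5*c - 14
(2) = p^2 - 12*p + 35
(3) = q - 7
(4) = gcd(u*(u - 4), u^2*(u - 2)) = u
(5) = gcd((w + 1)*(w + 2*sqrt(2)), (w + 1)*(w - 7*sqrt(2))) = w + 1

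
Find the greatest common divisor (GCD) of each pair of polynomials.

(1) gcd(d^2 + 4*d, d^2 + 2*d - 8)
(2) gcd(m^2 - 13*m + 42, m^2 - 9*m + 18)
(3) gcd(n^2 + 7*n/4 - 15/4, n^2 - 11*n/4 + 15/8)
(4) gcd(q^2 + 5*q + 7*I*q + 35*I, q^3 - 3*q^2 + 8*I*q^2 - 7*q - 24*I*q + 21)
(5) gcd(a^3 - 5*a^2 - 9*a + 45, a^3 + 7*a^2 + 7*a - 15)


(1) = d + 4
(2) = m - 6
(3) = gcd((n - 5/4)*(n + 3), (n - 3/2)*(n - 5/4)) = n - 5/4
(4) = q + 7*I
(5) = a + 3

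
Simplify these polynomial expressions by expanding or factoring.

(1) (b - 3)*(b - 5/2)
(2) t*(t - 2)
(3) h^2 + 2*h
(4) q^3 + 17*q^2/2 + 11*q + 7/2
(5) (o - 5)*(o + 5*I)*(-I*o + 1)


(1) = b^2 - 11*b/2 + 15/2
(2) = t^2 - 2*t
(3) = h*(h + 2)
(4) = (q + 1/2)*(q + 1)*(q + 7)
(5) = -I*o^3 + 6*o^2 + 5*I*o^2 - 30*o + 5*I*o - 25*I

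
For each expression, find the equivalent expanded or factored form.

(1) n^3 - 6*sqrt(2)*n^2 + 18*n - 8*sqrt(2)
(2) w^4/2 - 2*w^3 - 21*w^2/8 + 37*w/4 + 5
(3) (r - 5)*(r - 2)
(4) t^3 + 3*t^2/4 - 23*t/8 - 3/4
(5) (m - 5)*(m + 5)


(1) = (n - 4*sqrt(2))*(n - sqrt(2))^2
(2) = (w/2 + 1)*(w - 4)*(w - 5/2)*(w + 1/2)
(3) = r^2 - 7*r + 10
(4) = (t - 3/2)*(t + 1/4)*(t + 2)
(5) = m^2 - 25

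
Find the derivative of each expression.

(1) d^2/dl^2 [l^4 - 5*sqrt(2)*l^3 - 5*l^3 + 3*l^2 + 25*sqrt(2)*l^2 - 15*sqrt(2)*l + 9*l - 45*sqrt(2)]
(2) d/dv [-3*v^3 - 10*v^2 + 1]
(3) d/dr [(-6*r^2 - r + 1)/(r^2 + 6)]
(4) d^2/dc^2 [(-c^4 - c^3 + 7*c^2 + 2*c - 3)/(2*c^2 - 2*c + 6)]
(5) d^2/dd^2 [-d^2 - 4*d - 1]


(1) = 12*l^2 - 30*sqrt(2)*l - 30*l + 6 + 50*sqrt(2)
(2) = v*(-9*v - 20)
(3) = (r^2 - 74*r - 6)/(r^4 + 12*r^2 + 36)
(4) = (-c^6 + 3*c^5 - 12*c^4 + 35*c^3 - 117*c^2 - 36*c + 75)/(c^6 - 3*c^5 + 12*c^4 - 19*c^3 + 36*c^2 - 27*c + 27)
(5) = -2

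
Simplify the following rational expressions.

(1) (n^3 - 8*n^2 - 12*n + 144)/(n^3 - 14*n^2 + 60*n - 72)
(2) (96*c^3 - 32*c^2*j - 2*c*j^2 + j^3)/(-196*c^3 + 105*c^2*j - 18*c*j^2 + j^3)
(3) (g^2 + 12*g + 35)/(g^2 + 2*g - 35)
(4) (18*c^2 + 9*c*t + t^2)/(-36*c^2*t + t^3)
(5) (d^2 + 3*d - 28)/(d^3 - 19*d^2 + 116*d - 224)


(1) = (n + 4)/(n - 2)
(2) = (-24*c^2 + 2*c*j + j^2)/(49*c^2 - 14*c*j + j^2)
(3) = (g + 5)/(g - 5)
(4) = (3*c + t)/(-6*c*t + t^2)
(5) = (d + 7)/(d^2 - 15*d + 56)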